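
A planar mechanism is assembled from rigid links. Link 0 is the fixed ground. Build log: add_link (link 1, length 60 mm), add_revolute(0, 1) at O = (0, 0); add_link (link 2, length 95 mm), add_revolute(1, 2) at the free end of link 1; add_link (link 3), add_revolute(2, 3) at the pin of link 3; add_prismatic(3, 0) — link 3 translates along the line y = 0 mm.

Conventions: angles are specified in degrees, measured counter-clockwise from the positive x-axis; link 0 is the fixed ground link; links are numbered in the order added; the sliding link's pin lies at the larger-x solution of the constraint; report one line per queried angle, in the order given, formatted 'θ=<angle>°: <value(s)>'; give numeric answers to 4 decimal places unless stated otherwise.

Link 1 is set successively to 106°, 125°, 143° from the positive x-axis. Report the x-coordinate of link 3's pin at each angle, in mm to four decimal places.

geometry: r = 60 mm, L = 95 mm, e = 0 mm
θ=106°: crank pin P = (r cos θ, r sin θ) = (-16.538241, 57.675702)
θ=106°: h = r sin θ − e = 57.675702 − 0 = 57.675702
θ=106°: x = r cos θ + √(L² − h²) = -16.538241 + 75.488499 = 58.950257
θ=125°: crank pin P = (r cos θ, r sin θ) = (-34.414586, 49.149123)
θ=125°: h = r sin θ − e = 49.149123 − 0 = 49.149123
θ=125°: x = r cos θ + √(L² − h²) = -34.414586 + 81.297993 = 46.883407
θ=143°: crank pin P = (r cos θ, r sin θ) = (-47.918131, 36.108901)
θ=143°: h = r sin θ − e = 36.108901 − 0 = 36.108901
θ=143°: x = r cos θ + √(L² − h²) = -47.918131 + 87.870059 = 39.951928

θ=106°: 58.9503
θ=125°: 46.8834
θ=143°: 39.9519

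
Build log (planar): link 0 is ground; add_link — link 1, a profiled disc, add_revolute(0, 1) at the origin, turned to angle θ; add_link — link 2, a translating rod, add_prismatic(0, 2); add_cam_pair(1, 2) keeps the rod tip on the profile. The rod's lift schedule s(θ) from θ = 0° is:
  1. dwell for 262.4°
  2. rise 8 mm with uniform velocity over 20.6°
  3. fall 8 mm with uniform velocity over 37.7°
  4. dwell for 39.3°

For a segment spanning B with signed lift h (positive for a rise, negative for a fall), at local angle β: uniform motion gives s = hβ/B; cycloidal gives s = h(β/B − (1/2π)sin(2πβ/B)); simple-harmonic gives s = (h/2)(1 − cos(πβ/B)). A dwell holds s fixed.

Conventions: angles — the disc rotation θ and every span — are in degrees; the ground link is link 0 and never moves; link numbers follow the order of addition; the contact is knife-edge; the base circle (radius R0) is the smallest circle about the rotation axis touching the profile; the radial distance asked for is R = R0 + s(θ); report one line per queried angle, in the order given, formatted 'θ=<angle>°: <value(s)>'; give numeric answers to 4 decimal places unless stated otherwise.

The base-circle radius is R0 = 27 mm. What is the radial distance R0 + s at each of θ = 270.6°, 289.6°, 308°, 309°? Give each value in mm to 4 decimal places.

seg 1 [0°–262.4°] dwell: s stays 0.0000
seg 2 [262.4°–283°] uniform, h=8: θ=270.6° here. β=8.2, B=20.6. 8·8.2/20.6 = 3.1845 → s = 3.1845
seg 2 [262.4°–283°] uniform, h=8: full span → s += 8 → s = 8.0000
seg 3 [283°–320.7°] uniform, h=-8: θ=289.6° here. β=6.6, B=37.7. -8·6.6/37.7 = -1.4005 → s = 6.5995
seg 3 [283°–320.7°] uniform, h=-8: θ=308° here. β=25, B=37.7. -8·25/37.7 = -5.3050 → s = 2.6950
seg 3 [283°–320.7°] uniform, h=-8: θ=309° here. β=26, B=37.7. -8·26/37.7 = -5.5172 → s = 2.4828
θ=270.6°: R = R0 + s = 27 + 3.1845 = 30.1845
θ=289.6°: R = R0 + s = 27 + 6.5995 = 33.5995
θ=308°: R = R0 + s = 27 + 2.6950 = 29.6950
θ=309°: R = R0 + s = 27 + 2.4828 = 29.4828

θ=270.6°: 30.1845
θ=289.6°: 33.5995
θ=308°: 29.6950
θ=309°: 29.4828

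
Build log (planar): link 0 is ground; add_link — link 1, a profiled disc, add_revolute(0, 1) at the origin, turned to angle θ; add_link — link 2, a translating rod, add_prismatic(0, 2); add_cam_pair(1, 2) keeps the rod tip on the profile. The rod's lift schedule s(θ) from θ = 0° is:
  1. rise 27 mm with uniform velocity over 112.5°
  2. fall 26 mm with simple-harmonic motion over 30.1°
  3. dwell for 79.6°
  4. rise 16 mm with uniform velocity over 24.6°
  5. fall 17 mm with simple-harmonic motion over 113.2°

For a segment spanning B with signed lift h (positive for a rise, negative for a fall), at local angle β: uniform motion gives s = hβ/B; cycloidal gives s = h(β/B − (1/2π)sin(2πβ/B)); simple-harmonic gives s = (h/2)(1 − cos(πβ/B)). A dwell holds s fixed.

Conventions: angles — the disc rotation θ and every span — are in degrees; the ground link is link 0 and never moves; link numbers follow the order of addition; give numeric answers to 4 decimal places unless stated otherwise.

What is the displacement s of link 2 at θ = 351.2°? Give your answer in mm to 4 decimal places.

seg 1 [0°–112.5°] uniform, h=27: full span → s += 27 → s = 27.0000
seg 2 [112.5°–142.6°] simple-harmonic, h=-26: full span → s += -26 → s = 1.0000
seg 3 [142.6°–222.2°] dwell: s stays 1.0000
seg 4 [222.2°–246.8°] uniform, h=16: full span → s += 16 → s = 17.0000
seg 5 [246.8°–360°] simple-harmonic, h=-17: θ=351.2° here. β=104.4, B=113.2. -17/2·(1 − cos(π·0.9223)) = -16.7478 → s = 0.2522

0.2522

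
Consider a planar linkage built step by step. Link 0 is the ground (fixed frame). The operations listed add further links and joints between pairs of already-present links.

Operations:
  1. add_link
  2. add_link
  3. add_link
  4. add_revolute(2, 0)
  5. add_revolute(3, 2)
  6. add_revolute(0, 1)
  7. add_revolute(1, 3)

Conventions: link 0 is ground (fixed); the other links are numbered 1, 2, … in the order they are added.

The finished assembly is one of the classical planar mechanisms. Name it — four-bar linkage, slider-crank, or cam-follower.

links: 4 (incl. ground); joints: 4 revolute, 0 prismatic, 0 higher (cam) pair, forming one closed loop
4 links in a single 4R loop → four-bar linkage

four-bar linkage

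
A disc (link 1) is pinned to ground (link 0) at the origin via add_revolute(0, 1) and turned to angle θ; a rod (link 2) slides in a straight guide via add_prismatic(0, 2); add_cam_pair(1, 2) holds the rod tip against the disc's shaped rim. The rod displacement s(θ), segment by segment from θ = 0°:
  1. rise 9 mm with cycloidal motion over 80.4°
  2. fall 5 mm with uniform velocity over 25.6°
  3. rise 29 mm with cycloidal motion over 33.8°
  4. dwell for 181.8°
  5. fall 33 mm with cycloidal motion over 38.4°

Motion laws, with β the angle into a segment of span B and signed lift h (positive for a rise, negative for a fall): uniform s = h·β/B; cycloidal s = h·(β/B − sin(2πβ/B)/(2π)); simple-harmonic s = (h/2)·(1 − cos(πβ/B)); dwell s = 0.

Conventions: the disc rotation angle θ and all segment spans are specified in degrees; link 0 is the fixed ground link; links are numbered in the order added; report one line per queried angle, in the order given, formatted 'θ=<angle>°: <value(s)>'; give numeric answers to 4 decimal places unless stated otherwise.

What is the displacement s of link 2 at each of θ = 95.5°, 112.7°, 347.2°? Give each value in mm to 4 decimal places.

segment 1 (0° to 80.4°, cycloidal, h = 9) is passed completely: s = 0.0000 + (9) = 9.0000
θ = 95.5° falls in segment 2 (80.4° to 106°, uniform, h = -5): β = 95.5 − 80.4 = 15.1°, B = 25.6°; Δs = -5·15.1/25.6 = -2.9492; s = 9.0000 − 2.9492 = 6.0508
segment 2 (80.4° to 106°, uniform, h = -5) is passed completely: s = 9.0000 + (-5) = 4.0000
θ = 112.7° falls in segment 3 (106° to 139.8°, cycloidal, h = 29): β = 112.7 − 106 = 6.7°, B = 33.8°; Δs = 29·(0.1982 − sin(2π·0.1982)/(2π)) = 1.3751; s = 4.0000 + 1.3751 = 5.3751
segment 3 (106° to 139.8°, cycloidal, h = 29) is passed completely: s = 4.0000 + (29) = 33.0000
segment 4 (139.8° to 321.6°, dwell): s unchanged at 33.0000
θ = 347.2° falls in segment 5 (321.6° to 360°, cycloidal, h = -33): β = 347.2 − 321.6 = 25.6°, B = 38.4°; Δs = -33·(0.6667 − sin(2π·0.6667)/(2π)) = -26.5485; s = 33.0000 − 26.5485 = 6.4515

θ=95.5°: 6.0508
θ=112.7°: 5.3751
θ=347.2°: 6.4515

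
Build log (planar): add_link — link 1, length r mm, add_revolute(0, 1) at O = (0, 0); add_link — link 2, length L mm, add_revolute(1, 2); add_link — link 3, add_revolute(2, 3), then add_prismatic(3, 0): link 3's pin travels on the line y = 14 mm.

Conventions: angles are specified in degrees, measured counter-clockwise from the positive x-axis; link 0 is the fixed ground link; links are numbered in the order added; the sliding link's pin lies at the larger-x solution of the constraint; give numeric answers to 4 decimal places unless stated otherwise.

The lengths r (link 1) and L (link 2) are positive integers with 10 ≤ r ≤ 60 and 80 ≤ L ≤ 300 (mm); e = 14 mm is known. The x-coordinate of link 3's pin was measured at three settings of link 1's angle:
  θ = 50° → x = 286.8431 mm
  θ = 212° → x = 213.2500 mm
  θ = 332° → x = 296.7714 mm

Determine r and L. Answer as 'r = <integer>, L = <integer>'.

constraint per measurement: (x − r cos θ)² + (r sin θ − e)² = L²
subtracting the θ₁ and θ₂ equations cancels the r² and L² terms:
r = (x₁² − x₂²) / (2[(x₁cos θ₁ + e sin θ₁) − (x₂cos θ₂ + e sin θ₂)]) = 48.0000 → r = 48
L² = (x₁ − r cos θ₁)² + (r sin θ₁ − e)² = 66048.9980 → L = 257.0000 → L = 257
check at θ₃=332°: x = 296.7714 (printed 296.7714) ✓

r = 48, L = 257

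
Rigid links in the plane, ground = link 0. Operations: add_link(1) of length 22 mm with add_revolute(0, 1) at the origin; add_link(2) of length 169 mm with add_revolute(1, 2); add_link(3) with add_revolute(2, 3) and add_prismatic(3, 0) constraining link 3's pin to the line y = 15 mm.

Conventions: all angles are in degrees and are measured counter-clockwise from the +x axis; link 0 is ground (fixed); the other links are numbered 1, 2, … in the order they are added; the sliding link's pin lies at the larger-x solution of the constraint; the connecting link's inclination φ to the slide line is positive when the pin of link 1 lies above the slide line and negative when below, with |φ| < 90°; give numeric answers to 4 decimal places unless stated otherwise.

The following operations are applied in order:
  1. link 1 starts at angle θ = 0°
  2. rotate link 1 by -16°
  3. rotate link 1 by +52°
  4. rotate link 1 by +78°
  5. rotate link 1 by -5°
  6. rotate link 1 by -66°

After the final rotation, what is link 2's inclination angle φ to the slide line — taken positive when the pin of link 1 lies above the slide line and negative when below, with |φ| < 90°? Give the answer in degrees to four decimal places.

geometry: r = 22 mm, L = 169 mm, e = 15 mm; θ starts at 0°
rotate link 1 by -16°: θ ← 0° -16° = -16°
rotate link 1 by +52°: θ ← -16° +52° = 36°
rotate link 1 by +78°: θ ← 36° +78° = 114°
rotate link 1 by -5°: θ ← 114° -5° = 109°
rotate link 1 by -66°: θ ← 109° -66° = 43°
h = r sin θ − e = 15.003964 − 15 = 0.003964
sin φ = h / L = 0.003964 / 169 = 0.00002346
φ = arcsin(0.00002346) = 0.001344°

0.0013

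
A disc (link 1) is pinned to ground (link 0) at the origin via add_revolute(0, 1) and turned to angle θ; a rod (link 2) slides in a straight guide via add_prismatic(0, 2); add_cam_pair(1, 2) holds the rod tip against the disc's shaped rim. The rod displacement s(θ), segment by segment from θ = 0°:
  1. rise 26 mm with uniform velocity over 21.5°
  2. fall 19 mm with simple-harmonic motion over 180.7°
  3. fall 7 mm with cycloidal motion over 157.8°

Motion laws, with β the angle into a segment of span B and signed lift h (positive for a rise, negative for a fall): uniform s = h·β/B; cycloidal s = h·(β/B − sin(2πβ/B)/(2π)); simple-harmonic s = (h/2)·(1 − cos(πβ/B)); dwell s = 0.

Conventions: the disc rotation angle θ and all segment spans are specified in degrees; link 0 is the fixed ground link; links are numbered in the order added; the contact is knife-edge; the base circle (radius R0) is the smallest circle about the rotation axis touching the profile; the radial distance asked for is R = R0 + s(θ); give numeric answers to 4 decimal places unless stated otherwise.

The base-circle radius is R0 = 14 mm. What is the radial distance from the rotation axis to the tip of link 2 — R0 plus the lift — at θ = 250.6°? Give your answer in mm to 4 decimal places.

segment 1 (0° to 21.5°, uniform, h = 26) is passed completely: s = 0.0000 + (26) = 26.0000
segment 2 (21.5° to 202.2°, simple-harmonic, h = -19) is passed completely: s = 26.0000 + (-19) = 7.0000
θ = 250.6° falls in segment 3 (202.2° to 360°, cycloidal, h = -7): β = 250.6 − 202.2 = 48.4°, B = 157.8°; Δs = -7·(0.3067 − sin(2π·0.3067)/(2π)) = -1.1029; s = 7.0000 − 1.1029 = 5.8971
R = R0 + s = 14 + 5.8971 = 19.8971

19.8971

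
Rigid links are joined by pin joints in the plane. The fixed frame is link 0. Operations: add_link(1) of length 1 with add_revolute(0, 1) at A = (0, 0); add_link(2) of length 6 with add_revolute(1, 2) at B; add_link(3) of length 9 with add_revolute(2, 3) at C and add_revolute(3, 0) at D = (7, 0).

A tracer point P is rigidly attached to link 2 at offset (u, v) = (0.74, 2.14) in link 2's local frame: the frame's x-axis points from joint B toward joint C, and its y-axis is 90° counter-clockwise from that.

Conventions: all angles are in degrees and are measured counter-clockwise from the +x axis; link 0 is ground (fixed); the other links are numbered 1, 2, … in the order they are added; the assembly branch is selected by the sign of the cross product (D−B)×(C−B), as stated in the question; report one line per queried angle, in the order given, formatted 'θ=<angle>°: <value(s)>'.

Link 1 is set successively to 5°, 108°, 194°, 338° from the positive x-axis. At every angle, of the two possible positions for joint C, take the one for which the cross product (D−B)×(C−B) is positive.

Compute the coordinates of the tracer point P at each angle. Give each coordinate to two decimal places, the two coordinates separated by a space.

A=(0,0), D=(7.00,0)
θ=5°: B = A + 1.00·(cos5°, sin5°) = (0.9962, 0.0872)
θ=5°: |BD| = 6.0044
θ=5°: circle(B,6.00) ∩ circle(D,9.00): a=-0.7450, h=5.9536
θ=5°:   candidates: C₊=(0.3377,6.0509) cross=35.748; C₋=(0.1648,-5.8550) cross=-35.748
θ=5°:   branch + wants cross > 0 → take C=(0.3377,6.0509) (cross=35.748)
θ=5°: ex = (C−B)/|BC| = (-0.1098,0.9940); ey = (-0.9940,-0.1098)
θ=5°: P = B + 0.74·ex + 2.14·ey = (-1.2121,0.5878)
θ=108°: B = A + 1.00·(cos108°, sin108°) = (-0.3090, 0.9511)
θ=108°: |BD| = 7.3706
θ=108°: circle(B,6.00) ∩ circle(D,9.00): a=0.6327, h=5.9666
θ=108°:   candidates: C₊=(1.0882,6.7861) cross=43.977; C₋=(-0.4515,-5.0473) cross=-43.977
θ=108°:   branch + wants cross > 0 → take C=(1.0882,6.7861) (cross=43.977)
θ=108°: ex = (C−B)/|BC| = (0.2329,0.9725); ey = (-0.9725,0.2329)
θ=108°: P = B + 0.74·ex + 2.14·ey = (-2.2179,2.1691)
θ=194°: B = A + 1.00·(cos194°, sin194°) = (-0.9703, -0.2419)
θ=194°: |BD| = 7.9740
θ=194°: circle(B,6.00) ∩ circle(D,9.00): a=1.1653, h=5.8858
θ=194°:   candidates: C₊=(0.0159,5.6765) cross=46.933; C₋=(0.3730,-6.0896) cross=-46.933
θ=194°:   branch + wants cross > 0 → take C=(0.0159,5.6765) (cross=46.933)
θ=194°: ex = (C−B)/|BC| = (0.1644,0.9864); ey = (-0.9864,0.1644)
θ=194°: P = B + 0.74·ex + 2.14·ey = (-2.9596,0.8398)
θ=338°: B = A + 1.00·(cos338°, sin338°) = (0.9272, -0.3746)
θ=338°: |BD| = 6.0844
θ=338°: circle(B,6.00) ∩ circle(D,9.00): a=-0.6558, h=5.9640
θ=338°:   candidates: C₊=(-0.0946,5.5378) cross=36.287; C₋=(0.6398,-6.3677) cross=-36.287
θ=338°:   branch + wants cross > 0 → take C=(-0.0946,5.5378) (cross=36.287)
θ=338°: ex = (C−B)/|BC| = (-0.1703,0.9854); ey = (-0.9854,-0.1703)
θ=338°: P = B + 0.74·ex + 2.14·ey = (-1.3076,-0.0099)

θ=5°: -1.21 0.59
θ=108°: -2.22 2.17
θ=194°: -2.96 0.84
θ=338°: -1.31 -0.01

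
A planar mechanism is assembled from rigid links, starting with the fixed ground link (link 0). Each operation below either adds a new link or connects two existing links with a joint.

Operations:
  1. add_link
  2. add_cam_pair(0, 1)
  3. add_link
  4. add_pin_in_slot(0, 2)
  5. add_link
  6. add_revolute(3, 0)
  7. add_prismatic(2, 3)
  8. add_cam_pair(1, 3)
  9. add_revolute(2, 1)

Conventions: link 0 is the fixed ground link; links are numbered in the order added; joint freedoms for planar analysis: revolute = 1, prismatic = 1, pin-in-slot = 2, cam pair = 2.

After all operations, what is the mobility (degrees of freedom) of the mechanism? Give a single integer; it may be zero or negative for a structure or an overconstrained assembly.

L=1 J1=0 J2=0
add link → L=2 J1=0 J2=0
C@0,1 dof=2 J2 → L=2 J1=0 J2=1
add link → L=3 J1=0 J2=1
PS@0,2 dof=2 J2 → L=3 J1=0 J2=2
add link → L=4 J1=0 J2=2
R@3,0 dof=1 J1 → L=4 J1=1 J2=2
P@2,3 dof=1 J1 → L=4 J1=2 J2=2
C@1,3 dof=2 J2 → L=4 J1=2 J2=3
R@2,1 dof=1 J1 → L=4 J1=3 J2=3
M=3(L−1)−2J1−J2=3·3−2·3−3=0

M = 0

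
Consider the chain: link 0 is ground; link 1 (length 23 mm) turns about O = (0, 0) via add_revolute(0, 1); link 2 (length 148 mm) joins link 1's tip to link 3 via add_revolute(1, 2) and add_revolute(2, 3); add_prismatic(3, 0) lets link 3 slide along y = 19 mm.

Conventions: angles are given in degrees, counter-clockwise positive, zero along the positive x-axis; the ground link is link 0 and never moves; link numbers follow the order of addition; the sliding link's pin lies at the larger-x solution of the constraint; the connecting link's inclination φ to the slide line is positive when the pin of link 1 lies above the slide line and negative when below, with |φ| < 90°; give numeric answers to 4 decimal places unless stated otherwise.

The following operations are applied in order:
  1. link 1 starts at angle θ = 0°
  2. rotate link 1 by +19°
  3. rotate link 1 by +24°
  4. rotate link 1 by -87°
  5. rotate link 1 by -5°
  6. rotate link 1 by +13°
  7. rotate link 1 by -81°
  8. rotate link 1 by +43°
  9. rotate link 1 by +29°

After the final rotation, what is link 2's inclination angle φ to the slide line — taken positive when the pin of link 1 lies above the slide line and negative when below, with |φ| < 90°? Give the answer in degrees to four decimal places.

geometry: r = 23 mm, L = 148 mm, e = 19 mm; θ starts at 0°
rotate link 1 by +19°: θ ← 0° +19° = 19°
rotate link 1 by +24°: θ ← 19° +24° = 43°
rotate link 1 by -87°: θ ← 43° -87° = -44°
rotate link 1 by -5°: θ ← -44° -5° = -49°
rotate link 1 by +13°: θ ← -49° +13° = -36°
rotate link 1 by -81°: θ ← -36° -81° = -117°
rotate link 1 by +43°: θ ← -117° +43° = -74°
rotate link 1 by +29°: θ ← -74° +29° = -45°
h = r sin θ − e = -16.263456 − 19 = -35.263456
sin φ = h / L = -35.263456 / 148 = -0.23826659
φ = arcsin(-0.23826659) = -13.784256°

-13.7843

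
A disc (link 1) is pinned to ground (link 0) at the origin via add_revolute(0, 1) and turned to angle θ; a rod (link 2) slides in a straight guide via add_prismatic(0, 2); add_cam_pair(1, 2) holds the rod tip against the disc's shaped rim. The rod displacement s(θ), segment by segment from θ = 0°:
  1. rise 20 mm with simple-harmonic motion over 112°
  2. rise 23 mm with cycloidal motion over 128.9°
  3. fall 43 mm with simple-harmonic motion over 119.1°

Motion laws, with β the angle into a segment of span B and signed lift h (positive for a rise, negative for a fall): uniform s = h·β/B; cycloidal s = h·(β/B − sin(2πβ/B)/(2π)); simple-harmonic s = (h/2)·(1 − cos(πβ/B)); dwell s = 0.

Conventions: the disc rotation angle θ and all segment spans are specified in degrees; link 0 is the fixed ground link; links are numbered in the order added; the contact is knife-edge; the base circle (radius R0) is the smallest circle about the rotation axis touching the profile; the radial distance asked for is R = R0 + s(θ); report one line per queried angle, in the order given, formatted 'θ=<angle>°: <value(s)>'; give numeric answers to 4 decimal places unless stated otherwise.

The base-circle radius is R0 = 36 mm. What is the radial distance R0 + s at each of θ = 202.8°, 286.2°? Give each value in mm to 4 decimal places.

segment 1 (0° to 112°, simple-harmonic, h = 20) is passed completely: s = 0.0000 + (20) = 20.0000
θ = 202.8° falls in segment 2 (112° to 240.9°, cycloidal, h = 23): β = 202.8 − 112 = 90.8°, B = 128.9°; Δs = 23·(0.7044 − sin(2π·0.7044)/(2π)) = 19.7132; s = 20.0000 + 19.7132 = 39.7132
segment 2 (112° to 240.9°, cycloidal, h = 23) is passed completely: s = 20.0000 + (23) = 43.0000
θ = 286.2° falls in segment 3 (240.9° to 360°, simple-harmonic, h = -43): β = 286.2 − 240.9 = 45.3°, B = 119.1°; Δs = -43/2·(1 − cos(π·0.3804)) = -13.6075; s = 43.0000 − 13.6075 = 29.3925
θ=202.8°: R = R0 + s = 36 + 39.7132 = 75.7132
θ=286.2°: R = R0 + s = 36 + 29.3925 = 65.3925

θ=202.8°: 75.7132
θ=286.2°: 65.3925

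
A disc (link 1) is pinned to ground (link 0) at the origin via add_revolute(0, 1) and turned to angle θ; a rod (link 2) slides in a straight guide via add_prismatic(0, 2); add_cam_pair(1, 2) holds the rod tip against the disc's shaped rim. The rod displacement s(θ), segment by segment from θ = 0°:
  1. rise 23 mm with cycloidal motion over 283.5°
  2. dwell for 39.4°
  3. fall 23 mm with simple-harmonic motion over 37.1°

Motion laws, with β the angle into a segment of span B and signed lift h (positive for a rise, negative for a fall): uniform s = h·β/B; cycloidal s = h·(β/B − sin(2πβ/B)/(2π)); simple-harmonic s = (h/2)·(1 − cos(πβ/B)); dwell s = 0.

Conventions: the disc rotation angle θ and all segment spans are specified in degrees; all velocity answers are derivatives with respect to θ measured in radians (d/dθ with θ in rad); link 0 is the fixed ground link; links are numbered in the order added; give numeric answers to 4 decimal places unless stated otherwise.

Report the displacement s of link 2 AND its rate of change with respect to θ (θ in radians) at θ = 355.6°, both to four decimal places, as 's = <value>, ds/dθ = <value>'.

segment 1 (0° to 283.5°, cycloidal, h = 23) is passed completely: s = 0.0000 + (23) = 23.0000
segment 2 (283.5° to 322.9°, dwell): s unchanged at 23.0000
θ = 355.6° falls in segment 3 (322.9° to 360°, simple-harmonic, h = -23): β = 355.6 − 322.9 = 32.7°, B = 37.1°; Δs = -23/2·(1 − cos(π·0.8814)) = -22.2110; s = 23.0000 − 22.2110 = 0.7890
velocity in seg [322.9°–360°] (simple-harmonic), θ in radians: β = 32.7° = 0.5707 rad, B = 37.1° = 0.6475 rad; ds/dθ = (πh/(2B)) sin(πβ/B) = (π·(-23)/(2·0.6475)) sin(π·0.8814) = -20.310935 mm/rad

s = 0.7890, ds/dθ = -20.3109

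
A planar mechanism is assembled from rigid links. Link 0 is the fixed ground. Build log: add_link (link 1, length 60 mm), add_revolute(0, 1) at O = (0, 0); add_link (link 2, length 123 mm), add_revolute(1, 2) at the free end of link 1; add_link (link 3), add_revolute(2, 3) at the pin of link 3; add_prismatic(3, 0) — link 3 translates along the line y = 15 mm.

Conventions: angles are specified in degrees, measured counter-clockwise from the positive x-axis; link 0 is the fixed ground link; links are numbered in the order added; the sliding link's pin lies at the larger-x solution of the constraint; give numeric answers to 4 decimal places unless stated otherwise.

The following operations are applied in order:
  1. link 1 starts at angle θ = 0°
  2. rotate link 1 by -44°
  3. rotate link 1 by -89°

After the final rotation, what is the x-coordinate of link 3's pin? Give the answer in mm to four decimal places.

geometry: r = 60 mm, L = 123 mm, e = 15 mm; θ starts at 0°
rotate link 1 by -44°: θ ← 0° -44° = -44°
rotate link 1 by -89°: θ ← -44° -89° = -133°
crank pin P = (r cos θ, r sin θ) = (-40.919902, -43.881222)
h = r sin θ − e = -43.881222 − 15 = -58.881222
x = r cos θ + √(L² − h²) = -40.919902 + 107.990748 = 67.070847

67.0708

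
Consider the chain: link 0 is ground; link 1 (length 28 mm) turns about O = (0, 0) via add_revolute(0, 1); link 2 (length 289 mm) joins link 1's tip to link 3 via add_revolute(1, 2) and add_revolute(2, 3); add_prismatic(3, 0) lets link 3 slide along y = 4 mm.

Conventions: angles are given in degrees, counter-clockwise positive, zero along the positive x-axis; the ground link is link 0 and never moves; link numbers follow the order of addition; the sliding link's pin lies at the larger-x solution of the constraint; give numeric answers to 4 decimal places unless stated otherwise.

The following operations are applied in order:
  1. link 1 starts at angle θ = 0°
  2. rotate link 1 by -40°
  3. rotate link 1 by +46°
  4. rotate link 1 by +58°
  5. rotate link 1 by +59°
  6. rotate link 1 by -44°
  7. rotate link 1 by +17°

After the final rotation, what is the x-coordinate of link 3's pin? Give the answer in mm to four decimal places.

geometry: r = 28 mm, L = 289 mm, e = 4 mm; θ starts at 0°
rotate link 1 by -40°: θ ← 0° -40° = -40°
rotate link 1 by +46°: θ ← -40° +46° = 6°
rotate link 1 by +58°: θ ← 6° +58° = 64°
rotate link 1 by +59°: θ ← 64° +59° = 123°
rotate link 1 by -44°: θ ← 123° -44° = 79°
rotate link 1 by +17°: θ ← 79° +17° = 96°
crank pin P = (r cos θ, r sin θ) = (-2.926797, 27.846613)
h = r sin θ − e = 27.846613 − 4 = 23.846613
x = r cos θ + √(L² − h²) = -2.926797 + 288.014477 = 285.087680

285.0877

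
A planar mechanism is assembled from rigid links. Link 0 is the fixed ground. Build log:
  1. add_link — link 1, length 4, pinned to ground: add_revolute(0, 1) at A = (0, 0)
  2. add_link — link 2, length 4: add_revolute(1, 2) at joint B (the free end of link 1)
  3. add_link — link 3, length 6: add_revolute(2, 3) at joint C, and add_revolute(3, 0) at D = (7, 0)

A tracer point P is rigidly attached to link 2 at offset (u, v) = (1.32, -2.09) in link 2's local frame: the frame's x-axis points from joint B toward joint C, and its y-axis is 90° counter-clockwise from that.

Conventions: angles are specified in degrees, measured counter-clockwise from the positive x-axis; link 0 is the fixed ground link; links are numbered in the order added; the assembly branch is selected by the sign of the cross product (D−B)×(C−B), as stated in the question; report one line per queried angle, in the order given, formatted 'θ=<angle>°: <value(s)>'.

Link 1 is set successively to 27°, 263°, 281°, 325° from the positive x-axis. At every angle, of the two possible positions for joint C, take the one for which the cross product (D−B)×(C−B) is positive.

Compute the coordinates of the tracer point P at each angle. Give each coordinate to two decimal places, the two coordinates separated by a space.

A=(0,0), D=(7.00,0)
θ=27°: B = A + 4.00·(cos27°, sin27°) = (3.5640, 1.8160)
θ=27°: |BD| = 3.8863
θ=27°: circle(B,4.00) ∩ circle(D,6.00): a=-0.6299, h=3.9501
θ=27°:   candidates: C₊=(4.8528,5.6026) cross=15.351; C₋=(1.1613,-1.3820) cross=-15.351
θ=27°:   branch + wants cross > 0 → take C=(4.8528,5.6026) (cross=15.351)
θ=27°: ex = (C−B)/|BC| = (0.3222,0.9467); ey = (-0.9467,0.3222)
θ=27°: P = B + 1.32·ex + -2.09·ey = (5.9679,2.3922)
θ=263°: B = A + 4.00·(cos263°, sin263°) = (-0.4875, -3.9702)
θ=263°: |BD| = 8.4749
θ=263°: circle(B,4.00) ∩ circle(D,6.00): a=3.0575, h=2.5791
θ=263°:   candidates: C₊=(1.0056,-0.2593) cross=21.857; C₋=(3.4220,-4.8164) cross=-21.857
θ=263°:   branch + wants cross > 0 → take C=(1.0056,-0.2593) (cross=21.857)
θ=263°: ex = (C−B)/|BC| = (0.3733,0.9277); ey = (-0.9277,0.3733)
θ=263°: P = B + 1.32·ex + -2.09·ey = (1.9442,-3.5257)
θ=281°: B = A + 4.00·(cos281°, sin281°) = (0.7632, -3.9265)
θ=281°: |BD| = 7.3699
θ=281°: circle(B,4.00) ∩ circle(D,6.00): a=2.3280, h=3.2527
θ=281°:   candidates: C₊=(1.0004,0.0665) cross=23.972; C₋=(4.4663,-5.4388) cross=-23.972
θ=281°:   branch + wants cross > 0 → take C=(1.0004,0.0665) (cross=23.972)
θ=281°: ex = (C−B)/|BC| = (0.0593,0.9982); ey = (-0.9982,0.0593)
θ=281°: P = B + 1.32·ex + -2.09·ey = (2.9278,-2.7327)
θ=325°: B = A + 4.00·(cos325°, sin325°) = (3.2766, -2.2943)
θ=325°: |BD| = 4.3735
θ=325°: circle(B,4.00) ∩ circle(D,6.00): a=-0.0998, h=3.9988
θ=325°:   candidates: C₊=(1.0940,1.0577) cross=17.489; C₋=(5.2894,-5.7510) cross=-17.489
θ=325°:   branch + wants cross > 0 → take C=(1.0940,1.0577) (cross=17.489)
θ=325°: ex = (C−B)/|BC| = (-0.5457,0.8380); ey = (-0.8380,-0.5457)
θ=325°: P = B + 1.32·ex + -2.09·ey = (4.3078,-0.0477)

θ=27°: 5.97 2.39
θ=263°: 1.94 -3.53
θ=281°: 2.93 -2.73
θ=325°: 4.31 -0.05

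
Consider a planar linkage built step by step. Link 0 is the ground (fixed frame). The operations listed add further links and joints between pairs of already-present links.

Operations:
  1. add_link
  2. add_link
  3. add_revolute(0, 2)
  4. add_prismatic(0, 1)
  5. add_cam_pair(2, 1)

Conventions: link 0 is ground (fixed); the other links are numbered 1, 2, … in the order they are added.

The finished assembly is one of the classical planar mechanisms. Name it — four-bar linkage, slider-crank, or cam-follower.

links: 3 (incl. ground); joints: 1 revolute, 1 prismatic, 1 higher (cam) pair, forming one closed loop
3 links, revolute + prismatic + higher pair in one loop → cam-follower

cam-follower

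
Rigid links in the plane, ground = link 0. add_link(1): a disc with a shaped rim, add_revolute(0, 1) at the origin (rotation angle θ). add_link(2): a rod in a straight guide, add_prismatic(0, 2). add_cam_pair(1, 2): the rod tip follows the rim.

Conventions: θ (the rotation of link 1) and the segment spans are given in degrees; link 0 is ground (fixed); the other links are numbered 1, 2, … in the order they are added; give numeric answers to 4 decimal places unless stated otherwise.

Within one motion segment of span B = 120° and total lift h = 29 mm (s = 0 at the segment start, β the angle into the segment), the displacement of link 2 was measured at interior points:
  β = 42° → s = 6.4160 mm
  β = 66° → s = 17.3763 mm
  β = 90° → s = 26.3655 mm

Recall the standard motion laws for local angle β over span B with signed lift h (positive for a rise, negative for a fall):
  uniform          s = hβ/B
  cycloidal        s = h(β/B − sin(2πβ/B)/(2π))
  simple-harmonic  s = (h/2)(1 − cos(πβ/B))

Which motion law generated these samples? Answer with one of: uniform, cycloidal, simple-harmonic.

candidates at β/B = r: uniform s = h·r (linear in β); cycloidal s = h·(r − sin(2πr)/(2π)); simple-harmonic s = (h/2)(1 − cos(πr))
β=42°: printed 6.4160 | uniform 10.1500, cycloidal 6.4160, simple-harmonic 7.9171
β=66°: printed 17.3763 | uniform 15.9500, cycloidal 17.3763, simple-harmonic 16.7683
β=90°: printed 26.3655 | uniform 21.7500, cycloidal 26.3655, simple-harmonic 24.7530
only one law matches every sample → cycloidal

cycloidal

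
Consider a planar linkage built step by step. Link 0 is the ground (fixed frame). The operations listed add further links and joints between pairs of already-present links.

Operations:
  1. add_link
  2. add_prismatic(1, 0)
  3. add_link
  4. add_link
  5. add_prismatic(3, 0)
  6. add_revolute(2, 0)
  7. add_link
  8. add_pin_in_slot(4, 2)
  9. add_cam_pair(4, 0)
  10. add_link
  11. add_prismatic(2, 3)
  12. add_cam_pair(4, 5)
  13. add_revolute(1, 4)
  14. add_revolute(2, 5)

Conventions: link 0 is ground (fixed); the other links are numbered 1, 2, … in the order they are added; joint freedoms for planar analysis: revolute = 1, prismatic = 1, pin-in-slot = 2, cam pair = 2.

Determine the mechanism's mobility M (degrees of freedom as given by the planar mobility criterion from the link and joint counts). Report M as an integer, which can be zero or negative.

link 0 = ground. State L|J1|J2 = 1|0|0
+link1  2|0|0
P(1,0) f=1→J1  2|1|0
+link2  3|1|0
+link3  4|1|0
P(3,0) f=1→J1  4|2|0
R(2,0) f=1→J1  4|3|0
+link4  5|3|0
PS(4,2) f=2→J2  5|3|1
C(4,0) f=2→J2  5|3|2
+link5  6|3|2
P(2,3) f=1→J1  6|4|2
C(4,5) f=2→J2  6|4|3
R(1,4) f=1→J1  6|5|3
R(2,5) f=1→J1  6|6|3
M = 3(6−1)−2·6−3 = 15−12−3 = 0

M = 0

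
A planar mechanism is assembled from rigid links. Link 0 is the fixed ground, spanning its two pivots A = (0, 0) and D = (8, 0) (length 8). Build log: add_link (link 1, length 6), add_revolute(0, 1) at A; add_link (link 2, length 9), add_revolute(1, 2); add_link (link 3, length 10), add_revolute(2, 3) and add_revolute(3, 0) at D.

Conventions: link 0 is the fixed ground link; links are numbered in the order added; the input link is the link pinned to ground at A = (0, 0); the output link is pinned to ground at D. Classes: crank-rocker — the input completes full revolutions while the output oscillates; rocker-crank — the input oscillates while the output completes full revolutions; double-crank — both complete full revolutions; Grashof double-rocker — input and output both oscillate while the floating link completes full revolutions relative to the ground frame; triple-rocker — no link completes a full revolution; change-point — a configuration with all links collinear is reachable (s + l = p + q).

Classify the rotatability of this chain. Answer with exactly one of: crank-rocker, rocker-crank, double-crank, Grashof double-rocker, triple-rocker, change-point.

lengths: ground=8, input=6, coupler=9, output=10
sorted: s=6 (shortest), l=10 (longest), p+q=17
s + l = 16 vs p + q = 17
s + l < p + q (Grashof) with shortest = input link → crank-rocker

crank-rocker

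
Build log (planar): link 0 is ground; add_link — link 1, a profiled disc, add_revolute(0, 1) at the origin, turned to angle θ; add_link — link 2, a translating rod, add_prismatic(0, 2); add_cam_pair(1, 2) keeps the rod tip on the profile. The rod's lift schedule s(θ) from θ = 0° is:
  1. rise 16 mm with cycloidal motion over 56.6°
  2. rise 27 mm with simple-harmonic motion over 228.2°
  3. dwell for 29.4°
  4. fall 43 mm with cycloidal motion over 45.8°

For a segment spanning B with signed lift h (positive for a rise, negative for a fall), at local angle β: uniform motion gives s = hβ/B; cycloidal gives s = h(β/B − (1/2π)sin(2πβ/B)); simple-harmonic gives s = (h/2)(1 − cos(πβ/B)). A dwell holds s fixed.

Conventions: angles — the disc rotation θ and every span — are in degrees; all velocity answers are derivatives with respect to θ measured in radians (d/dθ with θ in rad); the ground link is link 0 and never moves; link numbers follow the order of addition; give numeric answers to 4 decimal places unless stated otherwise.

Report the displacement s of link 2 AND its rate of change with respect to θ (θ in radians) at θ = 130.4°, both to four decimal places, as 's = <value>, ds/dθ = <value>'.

seg 1 [0°–56.6°] cycloidal, h=16: full span → s += 16 → s = 16.0000
seg 2 [56.6°–284.8°] simple-harmonic, h=27: θ=130.4° here. β=73.8, B=228.2. 27/2·(1 − cos(π·0.3234)) = 6.3885 → s = 22.3885
velocity in seg [56.6°–284.8°] (simple-harmonic), θ in radians: β = 73.8° = 1.2881 rad, B = 228.2° = 3.9828 rad; ds/dθ = (πh/(2B)) sin(πβ/B) = (π·27/(2·3.9828)) sin(π·0.3234) = 9.051312 mm/rad

s = 22.3885, ds/dθ = 9.0513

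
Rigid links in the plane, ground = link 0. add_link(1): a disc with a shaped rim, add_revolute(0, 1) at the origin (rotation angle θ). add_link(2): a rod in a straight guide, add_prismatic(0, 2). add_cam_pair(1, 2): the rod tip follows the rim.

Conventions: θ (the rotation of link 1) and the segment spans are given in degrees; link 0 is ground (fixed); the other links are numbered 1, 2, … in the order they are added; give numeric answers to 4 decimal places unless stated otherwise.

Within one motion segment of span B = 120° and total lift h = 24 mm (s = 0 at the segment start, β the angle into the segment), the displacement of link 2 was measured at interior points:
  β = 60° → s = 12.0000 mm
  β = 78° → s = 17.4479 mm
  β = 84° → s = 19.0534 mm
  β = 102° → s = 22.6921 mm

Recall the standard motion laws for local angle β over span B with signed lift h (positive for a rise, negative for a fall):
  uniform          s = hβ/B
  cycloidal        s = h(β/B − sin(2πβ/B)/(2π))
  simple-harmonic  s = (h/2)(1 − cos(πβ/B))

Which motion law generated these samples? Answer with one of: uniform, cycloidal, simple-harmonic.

candidates at β/B = r: uniform s = h·r (linear in β); cycloidal s = h·(r − sin(2πr)/(2π)); simple-harmonic s = (h/2)(1 − cos(πr))
β=60°: printed 12.0000 | uniform 12.0000, cycloidal 12.0000, simple-harmonic 12.0000
β=78°: printed 17.4479 | uniform 15.6000, cycloidal 18.6902, simple-harmonic 17.4479
β=84°: printed 19.0534 | uniform 16.8000, cycloidal 20.4328, simple-harmonic 19.0534
β=102°: printed 22.6921 | uniform 20.4000, cycloidal 23.4902, simple-harmonic 22.6921
only one law matches every sample → simple-harmonic

simple-harmonic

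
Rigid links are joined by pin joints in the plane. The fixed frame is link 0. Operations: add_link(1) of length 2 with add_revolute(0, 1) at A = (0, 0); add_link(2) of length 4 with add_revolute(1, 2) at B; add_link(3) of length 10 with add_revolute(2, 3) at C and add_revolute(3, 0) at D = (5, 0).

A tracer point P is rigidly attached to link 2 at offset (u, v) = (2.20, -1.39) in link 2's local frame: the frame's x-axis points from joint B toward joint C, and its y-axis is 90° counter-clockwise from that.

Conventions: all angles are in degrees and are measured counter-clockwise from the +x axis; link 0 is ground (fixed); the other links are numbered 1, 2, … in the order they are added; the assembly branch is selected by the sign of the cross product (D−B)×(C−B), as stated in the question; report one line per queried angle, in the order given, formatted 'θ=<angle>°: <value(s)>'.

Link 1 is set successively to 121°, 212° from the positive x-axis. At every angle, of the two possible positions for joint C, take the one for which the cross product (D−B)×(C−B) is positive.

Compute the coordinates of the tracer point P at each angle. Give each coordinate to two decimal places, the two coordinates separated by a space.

A=(0,0), D=(5.00,0)
θ=121°: B = A + 2.00·(cos121°, sin121°) = (-1.0301, 1.7143)
θ=121°: |BD| = 6.2690
θ=121°: circle(B,4.00) ∩ circle(D,10.00): a=-3.5651, h=1.8139
θ=121°:   candidates: C₊=(-3.9632,4.4340) cross=11.371; C₋=(-4.9553,0.9445) cross=-11.371
θ=121°:   branch + wants cross > 0 → take C=(-3.9632,4.4340) (cross=11.371)
θ=121°: ex = (C−B)/|BC| = (-0.7333,0.6799); ey = (-0.6799,-0.7333)
θ=121°: P = B + 2.20·ex + -1.39·ey = (-1.6982,4.2294)
θ=212°: B = A + 2.00·(cos212°, sin212°) = (-1.6961, -1.0598)
θ=212°: |BD| = 6.7795
θ=212°: circle(B,4.00) ∩ circle(D,10.00): a=-2.8055, h=2.8512
θ=212°:   candidates: C₊=(-4.9128,1.3177) cross=19.330; C₋=(-4.0213,-4.3146) cross=-19.330
θ=212°:   branch + wants cross > 0 → take C=(-4.9128,1.3177) (cross=19.330)
θ=212°: ex = (C−B)/|BC| = (-0.8042,0.5944); ey = (-0.5944,-0.8042)
θ=212°: P = B + 2.20·ex + -1.39·ey = (-2.6391,1.3656)

θ=121°: -1.70 4.23
θ=212°: -2.64 1.37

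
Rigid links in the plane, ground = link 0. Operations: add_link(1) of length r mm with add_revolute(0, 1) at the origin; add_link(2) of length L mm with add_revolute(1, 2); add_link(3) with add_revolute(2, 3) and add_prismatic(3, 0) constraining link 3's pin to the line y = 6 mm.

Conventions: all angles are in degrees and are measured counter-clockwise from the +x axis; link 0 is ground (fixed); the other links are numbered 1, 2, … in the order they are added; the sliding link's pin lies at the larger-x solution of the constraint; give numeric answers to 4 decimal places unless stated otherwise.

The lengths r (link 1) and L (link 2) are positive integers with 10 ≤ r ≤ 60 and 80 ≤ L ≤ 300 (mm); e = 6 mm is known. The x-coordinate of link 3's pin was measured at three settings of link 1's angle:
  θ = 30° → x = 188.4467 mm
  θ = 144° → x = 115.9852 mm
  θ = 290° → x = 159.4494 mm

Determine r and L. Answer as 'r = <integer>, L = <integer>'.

constraint per measurement: (x − r cos θ)² + (r sin θ − e)² = L²
subtracting the θ₁ and θ₂ equations cancels the r² and L² terms:
r = (x₁² − x₂²) / (2[(x₁cos θ₁ + e sin θ₁) − (x₂cos θ₂ + e sin θ₂)]) = 43.0000 → r = 43
L² = (x₁ − r cos θ₁)² + (r sin θ₁ − e)² = 23103.9906 → L = 152.0000 → L = 152
check at θ₃=290°: x = 159.4494 (printed 159.4494) ✓

r = 43, L = 152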